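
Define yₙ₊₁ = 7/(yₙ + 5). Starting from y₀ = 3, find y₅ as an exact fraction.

12488/10957

y₁ = 7/(3 + 5) = 7/8.
y₂ = 7/(7/8 + 5) = 56/47.
y₃ = 7/(56/47 + 5) = 329/291.
y₄ = 7/(329/291 + 5) = 2037/1784.
y₅ = 7/(2037/1784 + 5) = 12488/10957.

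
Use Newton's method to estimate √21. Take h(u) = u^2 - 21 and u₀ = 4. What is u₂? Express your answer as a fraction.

2713/592

h'(u) = 2u.
h(4) = -5, h'(4) = 8, so u₁ = 4 - (-5)/8 = 37/8.
h(37/8) = 25/64, h'(37/8) = 37/4, so u₂ = (37/8) - (25/64)/(37/4) = 2713/592.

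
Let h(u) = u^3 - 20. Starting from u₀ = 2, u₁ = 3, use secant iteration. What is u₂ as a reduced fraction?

50/19

h(2) = -12, h(3) = 7. u₂ = 3 - 7·(3 - 2)/(7 - (-12)) = 50/19.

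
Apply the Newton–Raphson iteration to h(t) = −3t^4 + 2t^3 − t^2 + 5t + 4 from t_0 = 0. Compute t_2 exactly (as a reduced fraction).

−6484/10365

h'(t) = −12t^3 + 6t^2 − 2t + 5.
h(0) = 4, h'(0) = 5, so t_1 = 0 − 4/5 = −4/5.
h(−4/5) = −1808/625, h'(−4/5) = 2073/125, so t_2 = (−4/5) − (−1808/625)/(2073/125) = −6484/10365.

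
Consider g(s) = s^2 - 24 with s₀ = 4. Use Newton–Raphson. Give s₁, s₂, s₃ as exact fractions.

s₁ = 5, s₂ = 49/10, s₃ = 4801/980

g'(s) = 2s.
g(4) = -8, g'(4) = 8, so s₁ = 4 - (-8)/8 = 5.
g(5) = 1, g'(5) = 10, so s₂ = 5 - 1/10 = 49/10.
g(49/10) = 1/100, g'(49/10) = 49/5, so s₃ = (49/10) - (1/100)/(49/5) = 4801/980.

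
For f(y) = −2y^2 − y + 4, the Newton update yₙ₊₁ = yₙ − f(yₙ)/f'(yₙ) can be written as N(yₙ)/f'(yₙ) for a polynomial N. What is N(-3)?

−22

f'(y) = −4y − 1.
N(y) = y·f'(y) − f(y) = y·(−4y − 1) − (−2y^2 − y + 4) = −2y^2 − 4.
N(-3) = −22.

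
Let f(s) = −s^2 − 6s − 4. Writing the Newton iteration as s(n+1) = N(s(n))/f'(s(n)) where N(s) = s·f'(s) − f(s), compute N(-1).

3

f'(s) = −2s − 6.
N(s) = s·f'(s) − f(s) = s·(−2s − 6) − (−s^2 − 6s − 4) = −s^2 + 4.
N(-1) = 3.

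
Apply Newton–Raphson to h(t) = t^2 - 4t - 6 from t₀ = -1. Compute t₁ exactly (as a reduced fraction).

h'(t) = 2t - 4.
h(-1) = -1, h'(-1) = -6, so t₁ = (-1) - (-1)/(-6) = -7/6.

-7/6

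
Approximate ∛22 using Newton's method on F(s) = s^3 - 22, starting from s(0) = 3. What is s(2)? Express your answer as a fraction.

655489/233928

F'(s) = 3s^2.
F(3) = 5, F'(3) = 27, so s(1) = 3 - 5/27 = 76/27.
F(76/27) = 5950/19683, F'(76/27) = 5776/243, so s(2) = (76/27) - (5950/19683)/(5776/243) = 655489/233928.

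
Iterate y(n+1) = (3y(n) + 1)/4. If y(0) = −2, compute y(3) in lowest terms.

y(1) = (3·(−2) + 1)/4 = −5/4.
y(2) = (3·(−5/4) + 1)/4 = −11/16.
y(3) = (3·(−11/16) + 1)/4 = −17/64.

−17/64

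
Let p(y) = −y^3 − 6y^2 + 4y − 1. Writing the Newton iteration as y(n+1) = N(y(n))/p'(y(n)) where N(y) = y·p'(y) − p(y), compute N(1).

p'(y) = −3y^2 − 12y + 4.
N(y) = y·p'(y) − p(y) = y·(−3y^2 − 12y + 4) − (−y^3 − 6y^2 + 4y − 1) = −2y^3 − 6y^2 + 1.
N(1) = −7.

−7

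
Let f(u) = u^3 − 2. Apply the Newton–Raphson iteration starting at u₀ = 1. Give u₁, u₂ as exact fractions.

u₁ = 4/3, u₂ = 91/72

f'(u) = 3u^2.
f(1) = −1, f'(1) = 3, so u₁ = 1 − (−1)/3 = 4/3.
f(4/3) = 10/27, f'(4/3) = 16/3, so u₂ = (4/3) − (10/27)/(16/3) = 91/72.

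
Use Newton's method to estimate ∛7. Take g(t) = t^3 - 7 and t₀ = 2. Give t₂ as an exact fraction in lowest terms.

18215/9522

g'(t) = 3t^2.
g(2) = 1, g'(2) = 12, so t₁ = 2 - 1/12 = 23/12.
g(23/12) = 71/1728, g'(23/12) = 529/48, so t₂ = (23/12) - (71/1728)/(529/48) = 18215/9522.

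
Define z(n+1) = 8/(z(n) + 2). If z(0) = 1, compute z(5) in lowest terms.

z(1) = 8/(1 + 2) = 8/3.
z(2) = 8/(8/3 + 2) = 12/7.
z(3) = 8/(12/7 + 2) = 28/13.
z(4) = 8/(28/13 + 2) = 52/27.
z(5) = 8/(52/27 + 2) = 108/53.

108/53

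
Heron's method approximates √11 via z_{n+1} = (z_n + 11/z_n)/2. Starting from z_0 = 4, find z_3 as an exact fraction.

z_1 = (4 + 11/4)/2 = 27/8.
z_2 = (27/8 + 11/(27/8))/2 = 1433/432.
z_3 = (1433/432 + 11/(1433/432))/2 = 4106353/1238112.

4106353/1238112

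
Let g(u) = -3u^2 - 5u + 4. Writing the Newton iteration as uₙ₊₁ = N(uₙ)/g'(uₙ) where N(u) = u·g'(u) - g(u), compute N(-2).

-16

g'(u) = -6u - 5.
N(u) = u·g'(u) - g(u) = u·(-6u - 5) - (-3u^2 - 5u + 4) = -3u^2 - 4.
N(-2) = -16.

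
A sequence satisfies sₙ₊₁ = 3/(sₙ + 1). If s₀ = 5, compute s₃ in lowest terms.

s₁ = 3/(5 + 1) = 1/2.
s₂ = 3/(1/2 + 1) = 2.
s₃ = 3/(2 + 1) = 1.

1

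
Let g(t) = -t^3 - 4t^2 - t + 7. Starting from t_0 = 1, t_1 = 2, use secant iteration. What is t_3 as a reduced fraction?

8722/8161

g(1) = 1, g(2) = -19. t_2 = 2 - (-19)·(2 - 1)/((-19) - 1) = 21/20.
g(2) = -19, g(21/20) = 3059/8000. t_3 = (21/20) - (3059/8000)·((21/20) - 2)/((3059/8000) - (-19)) = 8722/8161.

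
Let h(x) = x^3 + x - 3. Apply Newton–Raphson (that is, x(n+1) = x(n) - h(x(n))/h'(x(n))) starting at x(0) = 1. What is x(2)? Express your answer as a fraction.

h'(x) = 3x^2 + 1.
h(1) = -1, h'(1) = 4, so x(1) = 1 - (-1)/4 = 5/4.
h(5/4) = 13/64, h'(5/4) = 91/16, so x(2) = (5/4) - (13/64)/(91/16) = 17/14.

17/14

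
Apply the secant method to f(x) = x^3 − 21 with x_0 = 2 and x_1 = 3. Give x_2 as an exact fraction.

f(2) = −13, f(3) = 6. x_2 = 3 − 6·(3 − 2)/(6 − (−13)) = 51/19.

51/19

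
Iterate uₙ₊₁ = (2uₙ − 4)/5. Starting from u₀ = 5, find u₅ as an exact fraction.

−3964/3125

u₁ = (2·5 − 4)/5 = 6/5.
u₂ = (2·(6/5) − 4)/5 = −8/25.
u₃ = (2·(−8/25) − 4)/5 = −116/125.
u₄ = (2·(−116/125) − 4)/5 = −732/625.
u₅ = (2·(−732/625) − 4)/5 = −3964/3125.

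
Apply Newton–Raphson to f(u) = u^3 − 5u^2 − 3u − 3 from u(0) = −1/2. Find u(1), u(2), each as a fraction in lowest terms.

f'(u) = 3u^2 − 10u − 3.
f(−1/2) = −23/8, f'(−1/2) = 11/4, so u(1) = (−1/2) − (−23/8)/(11/4) = 6/11.
f(6/11) = −7935/1331, f'(6/11) = −915/121, so u(2) = (6/11) − (−7935/1331)/(−915/121) = −163/671.

u(1) = 6/11, u(2) = −163/671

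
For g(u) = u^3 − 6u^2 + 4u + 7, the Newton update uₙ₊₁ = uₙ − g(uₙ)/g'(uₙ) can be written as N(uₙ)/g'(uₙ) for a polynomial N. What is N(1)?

g'(u) = 3u^2 − 12u + 4.
N(u) = u·g'(u) − g(u) = u·(3u^2 − 12u + 4) − (u^3 − 6u^2 + 4u + 7) = 2u^3 − 6u^2 − 7.
N(1) = −11.

−11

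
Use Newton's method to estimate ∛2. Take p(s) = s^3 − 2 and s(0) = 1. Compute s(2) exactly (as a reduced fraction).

91/72

p'(s) = 3s^2.
p(1) = −1, p'(1) = 3, so s(1) = 1 − (−1)/3 = 4/3.
p(4/3) = 10/27, p'(4/3) = 16/3, so s(2) = (4/3) − (10/27)/(16/3) = 91/72.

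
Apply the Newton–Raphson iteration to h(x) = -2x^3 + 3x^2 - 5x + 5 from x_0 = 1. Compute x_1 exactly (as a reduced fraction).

h'(x) = -6x^2 + 6x - 5.
h(1) = 1, h'(1) = -5, so x_1 = 1 - 1/(-5) = 6/5.

6/5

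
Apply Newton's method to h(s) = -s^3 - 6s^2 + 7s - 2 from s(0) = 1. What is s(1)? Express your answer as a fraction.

h'(s) = -3s^2 - 12s + 7.
h(1) = -2, h'(1) = -8, so s(1) = 1 - (-2)/(-8) = 3/4.

3/4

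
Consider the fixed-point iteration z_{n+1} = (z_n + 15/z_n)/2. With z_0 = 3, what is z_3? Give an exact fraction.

z_1 = (3 + 15/3)/2 = 4.
z_2 = (4 + 15/4)/2 = 31/8.
z_3 = (31/8 + 15/(31/8))/2 = 1921/496.

1921/496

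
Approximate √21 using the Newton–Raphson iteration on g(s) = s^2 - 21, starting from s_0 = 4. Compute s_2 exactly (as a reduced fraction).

g'(s) = 2s.
g(4) = -5, g'(4) = 8, so s_1 = 4 - (-5)/8 = 37/8.
g(37/8) = 25/64, g'(37/8) = 37/4, so s_2 = (37/8) - (25/64)/(37/4) = 2713/592.

2713/592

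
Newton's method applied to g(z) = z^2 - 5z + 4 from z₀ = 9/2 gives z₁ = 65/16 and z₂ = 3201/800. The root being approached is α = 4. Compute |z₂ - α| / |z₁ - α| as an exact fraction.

1/50

z₁ - α = 65/16 - 4 = 1/16, so |z₁ - α| = 1/16.
z₂ - α = 3201/800 - 4 = 1/800, so |z₂ - α| = 1/800.
Ratio = (1/800) / (1/16) = 1/50.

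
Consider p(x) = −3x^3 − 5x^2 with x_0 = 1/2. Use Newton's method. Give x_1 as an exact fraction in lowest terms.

p'(x) = −9x^2 − 10x.
p(1/2) = −13/8, p'(1/2) = −29/4, so x_1 = (1/2) − (−13/8)/(−29/4) = 8/29.

8/29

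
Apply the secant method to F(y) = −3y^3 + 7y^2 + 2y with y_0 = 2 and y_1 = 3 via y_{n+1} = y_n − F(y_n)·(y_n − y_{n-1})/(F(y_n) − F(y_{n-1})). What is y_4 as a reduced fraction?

3957633/1522811

F(2) = 8, F(3) = −12. y_2 = 3 − (−12)·(3 − 2)/((−12) − 8) = 12/5.
F(3) = −12, F(12/5) = 456/125. y_3 = (12/5) − (456/125)·((12/5) − 3)/((456/125) − (−12)) = 414/163.
F(12/5) = 456/125, F(414/163) = 4688136/4330747. y_4 = (414/163) − (4688136/4330747)·((414/163) − (12/5))/((4688136/4330747) − (456/125)) = 3957633/1522811.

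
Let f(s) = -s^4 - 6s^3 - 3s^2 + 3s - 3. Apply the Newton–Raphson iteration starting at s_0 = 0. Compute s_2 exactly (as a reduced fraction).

3/5

f'(s) = -4s^3 - 18s^2 - 6s + 3.
f(0) = -3, f'(0) = 3, so s_1 = 0 - (-3)/3 = 1.
f(1) = -10, f'(1) = -25, so s_2 = 1 - (-10)/(-25) = 3/5.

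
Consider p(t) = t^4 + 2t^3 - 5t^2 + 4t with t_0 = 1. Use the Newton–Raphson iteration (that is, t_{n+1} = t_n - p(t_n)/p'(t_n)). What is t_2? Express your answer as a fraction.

-9/16

p'(t) = 4t^3 + 6t^2 - 10t + 4.
p(1) = 2, p'(1) = 4, so t_1 = 1 - 2/4 = 1/2.
p(1/2) = 17/16, p'(1/2) = 1, so t_2 = (1/2) - (17/16)/1 = -9/16.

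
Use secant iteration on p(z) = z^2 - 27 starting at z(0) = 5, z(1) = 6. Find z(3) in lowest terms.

p(5) = -2, p(6) = 9. z(2) = 6 - 9·(6 - 5)/(9 - (-2)) = 57/11.
p(6) = 9, p(57/11) = -18/121. z(3) = (57/11) - (-18/121)·((57/11) - 6)/((-18/121) - 9) = 213/41.

213/41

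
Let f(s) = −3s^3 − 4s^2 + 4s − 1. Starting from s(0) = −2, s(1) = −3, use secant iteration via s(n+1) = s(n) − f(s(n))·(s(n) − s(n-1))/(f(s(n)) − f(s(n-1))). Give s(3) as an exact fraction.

−24885/12167

f(−2) = −1, f(−3) = 32. s(2) = (−3) − 32·((−3) − (−2))/(32 − (−1)) = −67/33.
f(−3) = 32, f(−67/33) = −6016/11979. s(3) = (−67/33) − (−6016/11979)·((−67/33) − (−3))/((−6016/11979) − 32) = −24885/12167.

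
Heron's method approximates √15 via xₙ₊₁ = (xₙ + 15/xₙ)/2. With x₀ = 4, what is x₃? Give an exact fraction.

x₁ = (4 + 15/4)/2 = 31/8.
x₂ = (31/8 + 15/(31/8))/2 = 1921/496.
x₃ = (1921/496 + 15/(1921/496))/2 = 7380481/1905632.

7380481/1905632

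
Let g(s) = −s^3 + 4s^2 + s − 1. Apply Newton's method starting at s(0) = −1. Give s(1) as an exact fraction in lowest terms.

g'(s) = −3s^2 + 8s + 1.
g(−1) = 3, g'(−1) = −10, so s(1) = (−1) − 3/(−10) = −7/10.

−7/10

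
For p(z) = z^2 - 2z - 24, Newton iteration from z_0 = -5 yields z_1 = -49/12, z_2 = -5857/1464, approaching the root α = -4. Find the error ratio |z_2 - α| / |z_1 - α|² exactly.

z_1 - α = -49/12 - (-4) = -49/12 + 4 = -1/12, so |z_1 - α| = 1/12.
z_2 - α = -5857/1464 - (-4) = -5857/1464 + 4 = -1/1464, so |z_2 - α| = 1/1464.
|z_1 - α|² = 1/144.
Ratio = (1/1464) / (1/144) = 6/61.

6/61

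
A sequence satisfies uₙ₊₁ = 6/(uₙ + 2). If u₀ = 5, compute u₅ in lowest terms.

u₁ = 6/(5 + 2) = 6/7.
u₂ = 6/(6/7 + 2) = 21/10.
u₃ = 6/(21/10 + 2) = 60/41.
u₄ = 6/(60/41 + 2) = 123/71.
u₅ = 6/(123/71 + 2) = 426/265.

426/265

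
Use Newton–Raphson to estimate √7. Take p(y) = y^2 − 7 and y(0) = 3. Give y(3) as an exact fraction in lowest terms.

p'(y) = 2y.
p(3) = 2, p'(3) = 6, so y(1) = 3 − 2/6 = 8/3.
p(8/3) = 1/9, p'(8/3) = 16/3, so y(2) = (8/3) − (1/9)/(16/3) = 127/48.
p(127/48) = 1/2304, p'(127/48) = 127/24, so y(3) = (127/48) − (1/2304)/(127/24) = 32257/12192.

32257/12192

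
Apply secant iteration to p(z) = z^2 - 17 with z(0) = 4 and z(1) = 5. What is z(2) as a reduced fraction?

37/9

p(4) = -1, p(5) = 8. z(2) = 5 - 8·(5 - 4)/(8 - (-1)) = 37/9.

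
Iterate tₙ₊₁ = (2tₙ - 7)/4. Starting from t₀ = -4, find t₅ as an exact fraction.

t₁ = (2·(-4) - 7)/4 = -15/4.
t₂ = (2·(-15/4) - 7)/4 = -29/8.
t₃ = (2·(-29/8) - 7)/4 = -57/16.
t₄ = (2·(-57/16) - 7)/4 = -113/32.
t₅ = (2·(-113/32) - 7)/4 = -225/64.

-225/64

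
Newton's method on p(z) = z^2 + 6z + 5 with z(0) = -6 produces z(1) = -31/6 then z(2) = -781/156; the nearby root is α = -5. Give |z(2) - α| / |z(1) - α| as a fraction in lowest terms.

z(1) - α = -31/6 - (-5) = -31/6 + 5 = -1/6, so |z(1) - α| = 1/6.
z(2) - α = -781/156 - (-5) = -781/156 + 5 = -1/156, so |z(2) - α| = 1/156.
Ratio = (1/156) / (1/6) = 1/26.

1/26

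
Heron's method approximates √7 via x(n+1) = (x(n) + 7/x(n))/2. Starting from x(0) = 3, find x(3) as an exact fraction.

x(1) = (3 + 7/3)/2 = 8/3.
x(2) = (8/3 + 7/(8/3))/2 = 127/48.
x(3) = (127/48 + 7/(127/48))/2 = 32257/12192.

32257/12192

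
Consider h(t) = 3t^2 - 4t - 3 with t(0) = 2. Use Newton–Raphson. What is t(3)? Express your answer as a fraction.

2900955/1552544

h'(t) = 6t - 4.
h(2) = 1, h'(2) = 8, so t(1) = 2 - 1/8 = 15/8.
h(15/8) = 3/64, h'(15/8) = 29/4, so t(2) = (15/8) - (3/64)/(29/4) = 867/464.
h(867/464) = 27/215296, h'(867/464) = 1673/232, so t(3) = (867/464) - (27/215296)/(1673/232) = 2900955/1552544.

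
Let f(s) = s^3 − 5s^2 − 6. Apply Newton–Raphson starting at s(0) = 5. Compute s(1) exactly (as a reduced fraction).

f'(s) = 3s^2 − 10s.
f(5) = −6, f'(5) = 25, so s(1) = 5 − (−6)/25 = 131/25.

131/25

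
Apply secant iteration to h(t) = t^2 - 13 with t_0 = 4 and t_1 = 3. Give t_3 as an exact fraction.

83/23

h(4) = 3, h(3) = -4. t_2 = 3 - (-4)·(3 - 4)/((-4) - 3) = 25/7.
h(3) = -4, h(25/7) = -12/49. t_3 = (25/7) - (-12/49)·((25/7) - 3)/((-12/49) - (-4)) = 83/23.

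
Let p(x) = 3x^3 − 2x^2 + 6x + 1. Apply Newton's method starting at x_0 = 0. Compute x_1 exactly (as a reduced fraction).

−1/6

p'(x) = 9x^2 − 4x + 6.
p(0) = 1, p'(0) = 6, so x_1 = 0 − 1/6 = −1/6.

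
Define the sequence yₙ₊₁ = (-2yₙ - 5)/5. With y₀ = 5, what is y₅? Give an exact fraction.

-483/625

y₁ = (-2·5 - 5)/5 = -3.
y₂ = (-2·(-3) - 5)/5 = 1/5.
y₃ = (-2·(1/5) - 5)/5 = -27/25.
y₄ = (-2·(-27/25) - 5)/5 = -71/125.
y₅ = (-2·(-71/125) - 5)/5 = -483/625.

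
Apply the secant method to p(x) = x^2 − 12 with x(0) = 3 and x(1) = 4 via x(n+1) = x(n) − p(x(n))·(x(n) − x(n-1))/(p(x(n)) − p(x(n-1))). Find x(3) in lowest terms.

p(3) = −3, p(4) = 4. x(2) = 4 − 4·(4 − 3)/(4 − (−3)) = 24/7.
p(4) = 4, p(24/7) = −12/49. x(3) = (24/7) − (−12/49)·((24/7) − 4)/((−12/49) − 4) = 45/13.

45/13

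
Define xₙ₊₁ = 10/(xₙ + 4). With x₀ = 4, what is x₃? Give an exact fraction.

x₁ = 10/(4 + 4) = 5/4.
x₂ = 10/(5/4 + 4) = 40/21.
x₃ = 10/(40/21 + 4) = 105/62.

105/62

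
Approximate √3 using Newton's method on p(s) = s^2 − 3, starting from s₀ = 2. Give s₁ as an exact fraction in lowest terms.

p'(s) = 2s.
p(2) = 1, p'(2) = 4, so s₁ = 2 − 1/4 = 7/4.

7/4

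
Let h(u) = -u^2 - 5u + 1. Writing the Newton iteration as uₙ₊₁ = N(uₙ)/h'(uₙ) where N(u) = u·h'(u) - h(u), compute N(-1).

-2

h'(u) = -2u - 5.
N(u) = u·h'(u) - h(u) = u·(-2u - 5) - (-u^2 - 5u + 1) = -u^2 - 1.
N(-1) = -2.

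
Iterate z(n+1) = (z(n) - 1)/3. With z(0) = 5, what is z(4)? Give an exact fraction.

-35/81

z(1) = (5 - 1)/3 = 4/3.
z(2) = ((4/3) - 1)/3 = 1/9.
z(3) = ((1/9) - 1)/3 = -8/27.
z(4) = ((-8/27) - 1)/3 = -35/81.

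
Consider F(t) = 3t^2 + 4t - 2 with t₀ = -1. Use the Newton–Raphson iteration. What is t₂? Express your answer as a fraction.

F'(t) = 6t + 4.
F(-1) = -3, F'(-1) = -2, so t₁ = (-1) - (-3)/(-2) = -5/2.
F(-5/2) = 27/4, F'(-5/2) = -11, so t₂ = (-5/2) - (27/4)/(-11) = -83/44.

-83/44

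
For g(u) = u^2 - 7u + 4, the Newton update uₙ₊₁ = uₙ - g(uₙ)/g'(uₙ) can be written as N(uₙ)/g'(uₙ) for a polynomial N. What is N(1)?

-3

g'(u) = 2u - 7.
N(u) = u·g'(u) - g(u) = u·(2u - 7) - (u^2 - 7u + 4) = u^2 - 4.
N(1) = -3.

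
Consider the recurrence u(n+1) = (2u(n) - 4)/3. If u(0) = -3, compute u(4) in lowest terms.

u(1) = (2·(-3) - 4)/3 = -10/3.
u(2) = (2·(-10/3) - 4)/3 = -32/9.
u(3) = (2·(-32/9) - 4)/3 = -100/27.
u(4) = (2·(-100/27) - 4)/3 = -308/81.

-308/81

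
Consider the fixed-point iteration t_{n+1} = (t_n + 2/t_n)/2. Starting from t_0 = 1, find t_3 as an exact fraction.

577/408

t_1 = (1 + 2/1)/2 = 3/2.
t_2 = (3/2 + 2/(3/2))/2 = 17/12.
t_3 = (17/12 + 2/(17/12))/2 = 577/408.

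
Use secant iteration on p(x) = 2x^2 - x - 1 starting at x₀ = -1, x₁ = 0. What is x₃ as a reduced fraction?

-3/5

p(-1) = 2, p(0) = -1. x₂ = 0 - (-1)·(0 - (-1))/((-1) - 2) = -1/3.
p(0) = -1, p(-1/3) = -4/9. x₃ = (-1/3) - (-4/9)·((-1/3) - 0)/((-4/9) - (-1)) = -3/5.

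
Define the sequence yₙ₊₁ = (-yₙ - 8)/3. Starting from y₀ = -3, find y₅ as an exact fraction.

-485/243

y₁ = (-(-3) - 8)/3 = -5/3.
y₂ = (-(-5/3) - 8)/3 = -19/9.
y₃ = (-(-19/9) - 8)/3 = -53/27.
y₄ = (-(-53/27) - 8)/3 = -163/81.
y₅ = (-(-163/81) - 8)/3 = -485/243.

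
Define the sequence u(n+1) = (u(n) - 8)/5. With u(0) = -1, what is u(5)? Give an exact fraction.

-6249/3125

u(1) = ((-1) - 8)/5 = -9/5.
u(2) = ((-9/5) - 8)/5 = -49/25.
u(3) = ((-49/25) - 8)/5 = -249/125.
u(4) = ((-249/125) - 8)/5 = -1249/625.
u(5) = ((-1249/625) - 8)/5 = -6249/3125.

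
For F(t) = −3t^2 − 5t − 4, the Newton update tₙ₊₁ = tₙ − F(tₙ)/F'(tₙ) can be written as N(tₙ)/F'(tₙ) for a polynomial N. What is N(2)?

F'(t) = −6t − 5.
N(t) = t·F'(t) − F(t) = t·(−6t − 5) − (−3t^2 − 5t − 4) = −3t^2 + 4.
N(2) = −8.

−8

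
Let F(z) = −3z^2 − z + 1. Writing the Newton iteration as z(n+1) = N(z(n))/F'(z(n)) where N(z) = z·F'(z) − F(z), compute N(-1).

−4

F'(z) = −6z − 1.
N(z) = z·F'(z) − F(z) = z·(−6z − 1) − (−3z^2 − z + 1) = −3z^2 − 1.
N(-1) = −4.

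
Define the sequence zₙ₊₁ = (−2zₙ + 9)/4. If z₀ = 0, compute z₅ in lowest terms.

z₁ = (−2·0 + 9)/4 = 9/4.
z₂ = (−2·(9/4) + 9)/4 = 9/8.
z₃ = (−2·(9/8) + 9)/4 = 27/16.
z₄ = (−2·(27/16) + 9)/4 = 45/32.
z₅ = (−2·(45/32) + 9)/4 = 99/64.

99/64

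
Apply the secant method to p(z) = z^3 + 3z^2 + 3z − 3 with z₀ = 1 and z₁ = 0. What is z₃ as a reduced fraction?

p(1) = 4, p(0) = −3. z₂ = 0 − (−3)·(0 − 1)/((−3) − 4) = 3/7.
p(0) = −3, p(3/7) = −372/343. z₃ = (3/7) − (−372/343)·((3/7) − 0)/((−372/343) − (−3)) = 49/73.

49/73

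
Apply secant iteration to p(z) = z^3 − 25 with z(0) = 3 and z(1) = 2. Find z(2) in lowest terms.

55/19

p(3) = 2, p(2) = −17. z(2) = 2 − (−17)·(2 − 3)/((−17) − 2) = 55/19.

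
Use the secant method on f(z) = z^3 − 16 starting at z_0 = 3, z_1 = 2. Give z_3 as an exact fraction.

3376/1327

f(3) = 11, f(2) = −8. z_2 = 2 − (−8)·(2 − 3)/((−8) − 11) = 46/19.
f(2) = −8, f(46/19) = −12408/6859. z_3 = (46/19) − (−12408/6859)·((46/19) − 2)/((−12408/6859) − (−8)) = 3376/1327.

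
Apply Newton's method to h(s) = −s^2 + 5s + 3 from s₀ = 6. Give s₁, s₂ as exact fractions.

h'(s) = −2s + 5.
h(6) = −3, h'(6) = −7, so s₁ = 6 − (−3)/(−7) = 39/7.
h(39/7) = −9/49, h'(39/7) = −43/7, so s₂ = (39/7) − (−9/49)/(−43/7) = 1668/301.

s₁ = 39/7, s₂ = 1668/301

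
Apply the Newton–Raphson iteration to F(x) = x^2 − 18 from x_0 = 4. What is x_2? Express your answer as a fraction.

F'(x) = 2x.
F(4) = −2, F'(4) = 8, so x_1 = 4 − (−2)/8 = 17/4.
F(17/4) = 1/16, F'(17/4) = 17/2, so x_2 = (17/4) − (1/16)/(17/2) = 577/136.

577/136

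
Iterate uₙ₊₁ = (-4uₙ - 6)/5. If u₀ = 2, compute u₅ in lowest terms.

-4814/3125

u₁ = (-4·2 - 6)/5 = -14/5.
u₂ = (-4·(-14/5) - 6)/5 = 26/25.
u₃ = (-4·(26/25) - 6)/5 = -254/125.
u₄ = (-4·(-254/125) - 6)/5 = 266/625.
u₅ = (-4·(266/625) - 6)/5 = -4814/3125.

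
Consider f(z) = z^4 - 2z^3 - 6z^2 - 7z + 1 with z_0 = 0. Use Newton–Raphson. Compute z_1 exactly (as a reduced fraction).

f'(z) = 4z^3 - 6z^2 - 12z - 7.
f(0) = 1, f'(0) = -7, so z_1 = 0 - 1/(-7) = 1/7.

1/7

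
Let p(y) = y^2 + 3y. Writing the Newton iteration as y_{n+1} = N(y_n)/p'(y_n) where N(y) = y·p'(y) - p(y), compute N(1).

1

p'(y) = 2y + 3.
N(y) = y·p'(y) - p(y) = y·(2y + 3) - (y^2 + 3y) = y^2.
N(1) = 1.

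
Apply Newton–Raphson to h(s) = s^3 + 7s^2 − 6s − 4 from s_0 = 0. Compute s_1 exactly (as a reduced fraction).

h'(s) = 3s^2 + 14s − 6.
h(0) = −4, h'(0) = −6, so s_1 = 0 − (−4)/(−6) = −2/3.

−2/3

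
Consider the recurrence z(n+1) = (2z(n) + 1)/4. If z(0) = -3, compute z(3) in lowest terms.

z(1) = (2·(-3) + 1)/4 = -5/4.
z(2) = (2·(-5/4) + 1)/4 = -3/8.
z(3) = (2·(-3/8) + 1)/4 = 1/16.

1/16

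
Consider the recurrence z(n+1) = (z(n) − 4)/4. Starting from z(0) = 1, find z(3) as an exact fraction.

z(1) = (1 − 4)/4 = −3/4.
z(2) = ((−3/4) − 4)/4 = −19/16.
z(3) = ((−19/16) − 4)/4 = −83/64.

−83/64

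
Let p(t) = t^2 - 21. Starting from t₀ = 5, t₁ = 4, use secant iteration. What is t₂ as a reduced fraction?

41/9

p(5) = 4, p(4) = -5. t₂ = 4 - (-5)·(4 - 5)/((-5) - 4) = 41/9.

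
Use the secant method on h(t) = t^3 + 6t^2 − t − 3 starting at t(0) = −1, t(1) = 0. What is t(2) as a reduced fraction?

−1/2

h(−1) = 3, h(0) = −3. t(2) = 0 − (−3)·(0 − (−1))/((−3) − 3) = −1/2.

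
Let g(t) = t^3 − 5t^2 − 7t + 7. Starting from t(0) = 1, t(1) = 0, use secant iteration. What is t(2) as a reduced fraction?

g(1) = −4, g(0) = 7. t(2) = 0 − 7·(0 − 1)/(7 − (−4)) = 7/11.

7/11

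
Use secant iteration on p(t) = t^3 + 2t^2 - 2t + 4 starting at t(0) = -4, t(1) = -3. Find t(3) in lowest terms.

p(-4) = -20, p(-3) = 1. t(2) = (-3) - 1·((-3) - (-4))/(1 - (-20)) = -64/21.
p(-3) = 1, p(-64/21) = 3380/9261. t(3) = (-64/21) - (3380/9261)·((-64/21) - (-3))/((3380/9261) - 1) = -18084/5881.

-18084/5881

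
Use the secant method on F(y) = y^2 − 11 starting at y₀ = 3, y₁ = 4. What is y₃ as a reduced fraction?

169/51

F(3) = −2, F(4) = 5. y₂ = 4 − 5·(4 − 3)/(5 − (−2)) = 23/7.
F(4) = 5, F(23/7) = −10/49. y₃ = (23/7) − (−10/49)·((23/7) − 4)/((−10/49) − 5) = 169/51.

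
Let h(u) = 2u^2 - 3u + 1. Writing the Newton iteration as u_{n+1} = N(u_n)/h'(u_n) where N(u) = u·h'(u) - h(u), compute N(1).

h'(u) = 4u - 3.
N(u) = u·h'(u) - h(u) = u·(4u - 3) - (2u^2 - 3u + 1) = 2u^2 - 1.
N(1) = 1.

1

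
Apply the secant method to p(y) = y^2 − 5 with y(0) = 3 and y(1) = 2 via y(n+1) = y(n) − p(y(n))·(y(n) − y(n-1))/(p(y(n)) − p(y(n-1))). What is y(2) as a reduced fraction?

p(3) = 4, p(2) = −1. y(2) = 2 − (−1)·(2 − 3)/((−1) − 4) = 11/5.

11/5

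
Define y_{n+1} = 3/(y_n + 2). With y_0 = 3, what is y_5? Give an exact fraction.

363/365

y_1 = 3/(3 + 2) = 3/5.
y_2 = 3/(3/5 + 2) = 15/13.
y_3 = 3/(15/13 + 2) = 39/41.
y_4 = 3/(39/41 + 2) = 123/121.
y_5 = 3/(123/121 + 2) = 363/365.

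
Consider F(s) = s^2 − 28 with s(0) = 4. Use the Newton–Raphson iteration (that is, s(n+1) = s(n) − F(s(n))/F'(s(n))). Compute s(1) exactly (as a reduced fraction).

F'(s) = 2s.
F(4) = −12, F'(4) = 8, so s(1) = 4 − (−12)/8 = 11/2.

11/2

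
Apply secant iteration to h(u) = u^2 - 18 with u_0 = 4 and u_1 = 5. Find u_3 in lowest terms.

h(4) = -2, h(5) = 7. u_2 = 5 - 7·(5 - 4)/(7 - (-2)) = 38/9.
h(5) = 7, h(38/9) = -14/81. u_3 = (38/9) - (-14/81)·((38/9) - 5)/((-14/81) - 7) = 352/83.

352/83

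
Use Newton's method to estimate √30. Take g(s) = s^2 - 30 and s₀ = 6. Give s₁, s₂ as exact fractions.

s₁ = 11/2, s₂ = 241/44

g'(s) = 2s.
g(6) = 6, g'(6) = 12, so s₁ = 6 - 6/12 = 11/2.
g(11/2) = 1/4, g'(11/2) = 11, so s₂ = (11/2) - (1/4)/11 = 241/44.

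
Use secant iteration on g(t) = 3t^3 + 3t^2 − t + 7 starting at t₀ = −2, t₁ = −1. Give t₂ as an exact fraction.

g(−2) = −3, g(−1) = 8. t₂ = (−1) − 8·((−1) − (−2))/(8 − (−3)) = −19/11.

−19/11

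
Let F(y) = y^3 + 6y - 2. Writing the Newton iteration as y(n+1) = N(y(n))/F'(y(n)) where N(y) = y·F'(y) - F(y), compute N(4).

F'(y) = 3y^2 + 6.
N(y) = y·F'(y) - F(y) = y·(3y^2 + 6) - (y^3 + 6y - 2) = 2y^3 + 2.
N(4) = 130.

130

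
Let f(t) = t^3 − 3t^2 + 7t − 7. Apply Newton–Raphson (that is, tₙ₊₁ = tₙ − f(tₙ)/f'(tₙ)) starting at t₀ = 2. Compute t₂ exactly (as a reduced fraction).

1261/854

f'(t) = 3t^2 − 6t + 7.
f(2) = 3, f'(2) = 7, so t₁ = 2 − 3/7 = 11/7.
f(11/7) = 162/343, f'(11/7) = 244/49, so t₂ = (11/7) − (162/343)/(244/49) = 1261/854.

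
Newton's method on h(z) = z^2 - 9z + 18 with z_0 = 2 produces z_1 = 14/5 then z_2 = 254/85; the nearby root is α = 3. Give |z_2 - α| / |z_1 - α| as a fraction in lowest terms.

z_1 - α = 14/5 - 3 = -1/5, so |z_1 - α| = 1/5.
z_2 - α = 254/85 - 3 = -1/85, so |z_2 - α| = 1/85.
Ratio = (1/85) / (1/5) = 1/17.

1/17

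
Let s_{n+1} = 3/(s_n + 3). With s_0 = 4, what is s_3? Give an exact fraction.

24/31

s_1 = 3/(4 + 3) = 3/7.
s_2 = 3/(3/7 + 3) = 7/8.
s_3 = 3/(7/8 + 3) = 24/31.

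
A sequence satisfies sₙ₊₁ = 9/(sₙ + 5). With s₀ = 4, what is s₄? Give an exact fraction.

s₁ = 9/(4 + 5) = 1.
s₂ = 9/(1 + 5) = 3/2.
s₃ = 9/(3/2 + 5) = 18/13.
s₄ = 9/(18/13 + 5) = 117/83.

117/83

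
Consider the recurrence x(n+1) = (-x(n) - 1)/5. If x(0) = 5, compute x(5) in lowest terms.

-526/3125

x(1) = (-5 - 1)/5 = -6/5.
x(2) = (-(-6/5) - 1)/5 = 1/25.
x(3) = (-(1/25) - 1)/5 = -26/125.
x(4) = (-(-26/125) - 1)/5 = -99/625.
x(5) = (-(-99/625) - 1)/5 = -526/3125.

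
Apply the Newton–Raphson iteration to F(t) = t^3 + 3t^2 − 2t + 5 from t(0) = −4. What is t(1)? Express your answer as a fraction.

F'(t) = 3t^2 + 6t − 2.
F(−4) = −3, F'(−4) = 22, so t(1) = (−4) − (−3)/22 = −85/22.

−85/22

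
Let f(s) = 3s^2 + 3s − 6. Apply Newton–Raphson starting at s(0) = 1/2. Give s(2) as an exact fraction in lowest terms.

f'(s) = 6s + 3.
f(1/2) = −15/4, f'(1/2) = 6, so s(1) = (1/2) − (−15/4)/6 = 9/8.
f(9/8) = 75/64, f'(9/8) = 39/4, so s(2) = (9/8) − (75/64)/(39/4) = 209/208.

209/208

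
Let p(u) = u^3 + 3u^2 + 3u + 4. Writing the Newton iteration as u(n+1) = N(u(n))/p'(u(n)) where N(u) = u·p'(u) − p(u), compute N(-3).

p'(u) = 3u^2 + 6u + 3.
N(u) = u·p'(u) − p(u) = u·(3u^2 + 6u + 3) − (u^3 + 3u^2 + 3u + 4) = 2u^3 + 3u^2 − 4.
N(-3) = −31.

−31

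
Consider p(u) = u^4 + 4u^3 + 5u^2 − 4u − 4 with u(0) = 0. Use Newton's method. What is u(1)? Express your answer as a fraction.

−1

p'(u) = 4u^3 + 12u^2 + 10u − 4.
p(0) = −4, p'(0) = −4, so u(1) = 0 − (−4)/(−4) = −1.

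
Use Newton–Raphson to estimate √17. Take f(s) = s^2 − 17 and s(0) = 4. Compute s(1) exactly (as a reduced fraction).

33/8

f'(s) = 2s.
f(4) = −1, f'(4) = 8, so s(1) = 4 − (−1)/8 = 33/8.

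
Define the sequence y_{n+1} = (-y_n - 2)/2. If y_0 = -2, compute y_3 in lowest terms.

-1/2

y_1 = (-(-2) - 2)/2 = 0.
y_2 = (-0 - 2)/2 = -1.
y_3 = (-(-1) - 2)/2 = -1/2.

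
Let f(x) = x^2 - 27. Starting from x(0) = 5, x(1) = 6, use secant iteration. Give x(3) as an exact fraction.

f(5) = -2, f(6) = 9. x(2) = 6 - 9·(6 - 5)/(9 - (-2)) = 57/11.
f(6) = 9, f(57/11) = -18/121. x(3) = (57/11) - (-18/121)·((57/11) - 6)/((-18/121) - 9) = 213/41.

213/41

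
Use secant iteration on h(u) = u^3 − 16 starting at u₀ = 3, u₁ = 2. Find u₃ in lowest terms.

3376/1327

h(3) = 11, h(2) = −8. u₂ = 2 − (−8)·(2 − 3)/((−8) − 11) = 46/19.
h(2) = −8, h(46/19) = −12408/6859. u₃ = (46/19) − (−12408/6859)·((46/19) − 2)/((−12408/6859) − (−8)) = 3376/1327.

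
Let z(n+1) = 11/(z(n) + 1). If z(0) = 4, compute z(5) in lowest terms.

z(1) = 11/(4 + 1) = 11/5.
z(2) = 11/(11/5 + 1) = 55/16.
z(3) = 11/(55/16 + 1) = 176/71.
z(4) = 11/(176/71 + 1) = 781/247.
z(5) = 11/(781/247 + 1) = 2717/1028.

2717/1028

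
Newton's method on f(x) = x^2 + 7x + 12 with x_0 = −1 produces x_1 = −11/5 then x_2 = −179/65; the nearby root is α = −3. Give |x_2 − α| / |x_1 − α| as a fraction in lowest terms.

4/13

x_1 − α = −11/5 − (−3) = −11/5 + 3 = 4/5, so |x_1 − α| = 4/5.
x_2 − α = −179/65 − (−3) = −179/65 + 3 = 16/65, so |x_2 − α| = 16/65.
Ratio = (16/65) / (4/5) = 4/13.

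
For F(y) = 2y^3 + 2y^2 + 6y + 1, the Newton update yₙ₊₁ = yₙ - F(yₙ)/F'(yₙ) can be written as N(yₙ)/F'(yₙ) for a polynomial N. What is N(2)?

F'(y) = 6y^2 + 4y + 6.
N(y) = y·F'(y) - F(y) = y·(6y^2 + 4y + 6) - (2y^3 + 2y^2 + 6y + 1) = 4y^3 + 2y^2 - 1.
N(2) = 39.

39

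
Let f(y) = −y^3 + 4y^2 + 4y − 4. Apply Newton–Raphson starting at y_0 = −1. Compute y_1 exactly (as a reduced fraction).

f'(y) = −3y^2 + 8y + 4.
f(−1) = −3, f'(−1) = −7, so y_1 = (−1) − (−3)/(−7) = −10/7.

−10/7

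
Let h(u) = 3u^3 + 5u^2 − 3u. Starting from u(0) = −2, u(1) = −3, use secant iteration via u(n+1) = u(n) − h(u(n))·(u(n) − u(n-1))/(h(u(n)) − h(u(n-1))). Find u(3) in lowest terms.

h(−2) = 2, h(−3) = −27. u(2) = (−3) − (−27)·((−3) − (−2))/((−27) − 2) = −60/29.
h(−3) = −27, h(−60/29) = 25380/24389. u(3) = (−60/29) − (25380/24389)·((−60/29) − (−3))/((25380/24389) − (−27)) = −17760/8443.

−17760/8443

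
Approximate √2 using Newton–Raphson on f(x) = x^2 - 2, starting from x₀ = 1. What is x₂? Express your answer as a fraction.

17/12

f'(x) = 2x.
f(1) = -1, f'(1) = 2, so x₁ = 1 - (-1)/2 = 3/2.
f(3/2) = 1/4, f'(3/2) = 3, so x₂ = (3/2) - (1/4)/3 = 17/12.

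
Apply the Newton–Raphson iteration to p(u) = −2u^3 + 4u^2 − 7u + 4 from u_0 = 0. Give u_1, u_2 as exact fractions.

u_1 = 4/7, u_2 = 236/301

p'(u) = −6u^2 + 8u − 7.
p(0) = 4, p'(0) = −7, so u_1 = 0 − 4/(−7) = 4/7.
p(4/7) = 320/343, p'(4/7) = −215/49, so u_2 = (4/7) − (320/343)/(−215/49) = 236/301.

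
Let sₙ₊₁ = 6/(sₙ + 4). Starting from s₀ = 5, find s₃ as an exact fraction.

s₁ = 6/(5 + 4) = 2/3.
s₂ = 6/(2/3 + 4) = 9/7.
s₃ = 6/(9/7 + 4) = 42/37.

42/37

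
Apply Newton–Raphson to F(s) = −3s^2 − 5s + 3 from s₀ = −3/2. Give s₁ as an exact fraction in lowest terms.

−39/16

F'(s) = −6s − 5.
F(−3/2) = 15/4, F'(−3/2) = 4, so s₁ = (−3/2) − (15/4)/4 = −39/16.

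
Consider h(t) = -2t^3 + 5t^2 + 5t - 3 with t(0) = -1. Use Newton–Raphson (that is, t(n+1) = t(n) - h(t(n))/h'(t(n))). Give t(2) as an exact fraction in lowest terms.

-18825/17369

h'(t) = -6t^2 + 10t + 5.
h(-1) = -1, h'(-1) = -11, so t(1) = (-1) - (-1)/(-11) = -12/11.
h(-12/11) = 123/1331, h'(-12/11) = -1579/121, so t(2) = (-12/11) - (123/1331)/(-1579/121) = -18825/17369.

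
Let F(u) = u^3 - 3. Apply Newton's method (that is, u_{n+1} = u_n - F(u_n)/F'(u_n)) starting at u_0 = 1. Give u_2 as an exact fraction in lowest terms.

F'(u) = 3u^2.
F(1) = -2, F'(1) = 3, so u_1 = 1 - (-2)/3 = 5/3.
F(5/3) = 44/27, F'(5/3) = 25/3, so u_2 = (5/3) - (44/27)/(25/3) = 331/225.

331/225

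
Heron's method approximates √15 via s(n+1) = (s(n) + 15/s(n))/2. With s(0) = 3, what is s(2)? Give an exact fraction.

s(1) = (3 + 15/3)/2 = 4.
s(2) = (4 + 15/4)/2 = 31/8.

31/8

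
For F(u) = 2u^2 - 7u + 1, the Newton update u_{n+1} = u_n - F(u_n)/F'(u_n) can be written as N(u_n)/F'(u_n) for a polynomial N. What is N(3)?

17

F'(u) = 4u - 7.
N(u) = u·F'(u) - F(u) = u·(4u - 7) - (2u^2 - 7u + 1) = 2u^2 - 1.
N(3) = 17.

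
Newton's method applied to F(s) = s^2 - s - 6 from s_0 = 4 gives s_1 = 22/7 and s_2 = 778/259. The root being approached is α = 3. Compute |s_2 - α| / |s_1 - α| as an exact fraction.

1/37

s_1 - α = 22/7 - 3 = 1/7, so |s_1 - α| = 1/7.
s_2 - α = 778/259 - 3 = 1/259, so |s_2 - α| = 1/259.
Ratio = (1/259) / (1/7) = 1/37.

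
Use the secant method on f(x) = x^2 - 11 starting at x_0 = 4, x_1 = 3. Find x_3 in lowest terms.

f(4) = 5, f(3) = -2. x_2 = 3 - (-2)·(3 - 4)/((-2) - 5) = 23/7.
f(3) = -2, f(23/7) = -10/49. x_3 = (23/7) - (-10/49)·((23/7) - 3)/((-10/49) - (-2)) = 73/22.

73/22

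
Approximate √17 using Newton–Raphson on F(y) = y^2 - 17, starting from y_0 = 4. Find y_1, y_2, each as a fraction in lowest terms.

F'(y) = 2y.
F(4) = -1, F'(4) = 8, so y_1 = 4 - (-1)/8 = 33/8.
F(33/8) = 1/64, F'(33/8) = 33/4, so y_2 = (33/8) - (1/64)/(33/4) = 2177/528.

y_1 = 33/8, y_2 = 2177/528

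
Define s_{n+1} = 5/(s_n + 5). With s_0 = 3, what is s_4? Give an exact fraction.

53/62

s_1 = 5/(3 + 5) = 5/8.
s_2 = 5/(5/8 + 5) = 8/9.
s_3 = 5/(8/9 + 5) = 45/53.
s_4 = 5/(45/53 + 5) = 53/62.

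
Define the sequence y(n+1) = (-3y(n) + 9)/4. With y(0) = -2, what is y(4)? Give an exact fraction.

y(1) = (-3·(-2) + 9)/4 = 15/4.
y(2) = (-3·(15/4) + 9)/4 = -9/16.
y(3) = (-3·(-9/16) + 9)/4 = 171/64.
y(4) = (-3·(171/64) + 9)/4 = 63/256.

63/256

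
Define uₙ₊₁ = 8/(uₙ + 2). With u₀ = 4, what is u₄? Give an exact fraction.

44/21

u₁ = 8/(4 + 2) = 4/3.
u₂ = 8/(4/3 + 2) = 12/5.
u₃ = 8/(12/5 + 2) = 20/11.
u₄ = 8/(20/11 + 2) = 44/21.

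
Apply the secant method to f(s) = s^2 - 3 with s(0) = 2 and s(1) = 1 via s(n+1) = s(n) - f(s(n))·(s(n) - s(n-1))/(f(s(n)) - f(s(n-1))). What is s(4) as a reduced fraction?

f(2) = 1, f(1) = -2. s(2) = 1 - (-2)·(1 - 2)/((-2) - 1) = 5/3.
f(1) = -2, f(5/3) = -2/9. s(3) = (5/3) - (-2/9)·((5/3) - 1)/((-2/9) - (-2)) = 7/4.
f(5/3) = -2/9, f(7/4) = 1/16. s(4) = (7/4) - (1/16)·((7/4) - (5/3))/((1/16) - (-2/9)) = 71/41.

71/41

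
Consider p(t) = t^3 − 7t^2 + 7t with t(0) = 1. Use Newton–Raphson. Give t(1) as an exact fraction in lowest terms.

5/4

p'(t) = 3t^2 − 14t + 7.
p(1) = 1, p'(1) = −4, so t(1) = 1 − 1/(−4) = 5/4.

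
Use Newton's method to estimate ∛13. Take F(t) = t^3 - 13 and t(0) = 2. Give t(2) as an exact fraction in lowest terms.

F'(t) = 3t^2.
F(2) = -5, F'(2) = 12, so t(1) = 2 - (-5)/12 = 29/12.
F(29/12) = 1925/1728, F'(29/12) = 841/48, so t(2) = (29/12) - (1925/1728)/(841/48) = 35621/15138.

35621/15138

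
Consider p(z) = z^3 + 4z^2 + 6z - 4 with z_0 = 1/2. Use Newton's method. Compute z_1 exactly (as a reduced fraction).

p'(z) = 3z^2 + 8z + 6.
p(1/2) = 1/8, p'(1/2) = 43/4, so z_1 = (1/2) - (1/8)/(43/4) = 21/43.

21/43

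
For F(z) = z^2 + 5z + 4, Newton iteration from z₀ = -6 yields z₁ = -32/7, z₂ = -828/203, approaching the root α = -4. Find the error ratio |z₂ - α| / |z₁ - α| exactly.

4/29

z₁ - α = -32/7 - (-4) = -32/7 + 4 = -4/7, so |z₁ - α| = 4/7.
z₂ - α = -828/203 - (-4) = -828/203 + 4 = -16/203, so |z₂ - α| = 16/203.
Ratio = (16/203) / (4/7) = 4/29.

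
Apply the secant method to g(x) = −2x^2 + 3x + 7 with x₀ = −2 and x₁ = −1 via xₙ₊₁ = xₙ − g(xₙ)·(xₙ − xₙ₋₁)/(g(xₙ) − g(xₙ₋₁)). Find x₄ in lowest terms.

−6091/4813

g(−2) = −7, g(−1) = 2. x₂ = (−1) − 2·((−1) − (−2))/(2 − (−7)) = −11/9.
g(−1) = 2, g(−11/9) = 28/81. x₃ = (−11/9) − (28/81)·((−11/9) − (−1))/((28/81) − 2) = −85/67.
g(−11/9) = 28/81, g(−85/67) = −112/4489. x₄ = (−85/67) − (−112/4489)·((−85/67) − (−11/9))/((−112/4489) − (28/81)) = −6091/4813.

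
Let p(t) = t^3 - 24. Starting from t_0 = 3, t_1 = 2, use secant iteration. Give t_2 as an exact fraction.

p(3) = 3, p(2) = -16. t_2 = 2 - (-16)·(2 - 3)/((-16) - 3) = 54/19.

54/19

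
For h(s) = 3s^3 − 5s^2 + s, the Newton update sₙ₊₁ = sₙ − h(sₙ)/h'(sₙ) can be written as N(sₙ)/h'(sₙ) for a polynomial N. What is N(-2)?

−68

h'(s) = 9s^2 − 10s + 1.
N(s) = s·h'(s) − h(s) = s·(9s^2 − 10s + 1) − (3s^3 − 5s^2 + s) = 6s^3 − 5s^2.
N(-2) = −68.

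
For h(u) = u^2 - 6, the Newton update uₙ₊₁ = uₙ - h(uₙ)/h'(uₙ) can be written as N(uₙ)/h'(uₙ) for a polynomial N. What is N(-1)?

7

h'(u) = 2u.
N(u) = u·h'(u) - h(u) = u·(2u) - (u^2 - 6) = u^2 + 6.
N(-1) = 7.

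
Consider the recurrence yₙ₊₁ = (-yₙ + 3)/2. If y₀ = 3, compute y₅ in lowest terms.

y₁ = (-3 + 3)/2 = 0.
y₂ = (-0 + 3)/2 = 3/2.
y₃ = (-(3/2) + 3)/2 = 3/4.
y₄ = (-(3/4) + 3)/2 = 9/8.
y₅ = (-(9/8) + 3)/2 = 15/16.

15/16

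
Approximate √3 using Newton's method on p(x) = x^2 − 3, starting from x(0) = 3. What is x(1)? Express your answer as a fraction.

p'(x) = 2x.
p(3) = 6, p'(3) = 6, so x(1) = 3 − 6/6 = 2.

2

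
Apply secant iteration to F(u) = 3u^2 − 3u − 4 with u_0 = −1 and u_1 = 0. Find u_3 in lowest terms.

F(−1) = 2, F(0) = −4. u_2 = 0 − (−4)·(0 − (−1))/((−4) − 2) = −2/3.
F(0) = −4, F(−2/3) = −2/3. u_3 = (−2/3) − (−2/3)·((−2/3) − 0)/((−2/3) − (−4)) = −4/5.

−4/5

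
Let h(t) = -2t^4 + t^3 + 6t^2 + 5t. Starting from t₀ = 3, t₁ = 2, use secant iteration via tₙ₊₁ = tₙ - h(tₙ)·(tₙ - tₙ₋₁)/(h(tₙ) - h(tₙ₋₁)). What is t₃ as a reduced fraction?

905418/384119

h(3) = -66, h(2) = 10. t₂ = 2 - 10·(2 - 3)/(10 - (-66)) = 81/38.
h(2) = 10, h(81/38) = 3292245/521284. t₃ = (81/38) - (3292245/521284)·((81/38) - 2)/((3292245/521284) - 10) = 905418/384119.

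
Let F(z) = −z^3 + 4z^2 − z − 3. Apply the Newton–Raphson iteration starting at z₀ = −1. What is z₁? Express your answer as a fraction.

F'(z) = −3z^2 + 8z − 1.
F(−1) = 3, F'(−1) = −12, so z₁ = (−1) − 3/(−12) = −3/4.

−3/4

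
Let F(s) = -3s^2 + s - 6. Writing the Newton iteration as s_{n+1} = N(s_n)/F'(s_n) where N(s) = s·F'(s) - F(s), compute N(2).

-6

F'(s) = -6s + 1.
N(s) = s·F'(s) - F(s) = s·(-6s + 1) - (-3s^2 + s - 6) = -3s^2 + 6.
N(2) = -6.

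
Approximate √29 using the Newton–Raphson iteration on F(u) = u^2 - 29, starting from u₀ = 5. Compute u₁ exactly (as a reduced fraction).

27/5

F'(u) = 2u.
F(5) = -4, F'(5) = 10, so u₁ = 5 - (-4)/10 = 27/5.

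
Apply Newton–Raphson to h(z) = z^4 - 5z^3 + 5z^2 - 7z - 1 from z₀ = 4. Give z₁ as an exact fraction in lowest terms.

209/49

h'(z) = 4z^3 - 15z^2 + 10z - 7.
h(4) = -13, h'(4) = 49, so z₁ = 4 - (-13)/49 = 209/49.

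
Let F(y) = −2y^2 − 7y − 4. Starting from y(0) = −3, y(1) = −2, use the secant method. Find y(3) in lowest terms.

−20/7

F(−3) = −1, F(−2) = 2. y(2) = (−2) − 2·((−2) − (−3))/(2 − (−1)) = −8/3.
F(−2) = 2, F(−8/3) = 4/9. y(3) = (−8/3) − (4/9)·((−8/3) − (−2))/((4/9) − 2) = −20/7.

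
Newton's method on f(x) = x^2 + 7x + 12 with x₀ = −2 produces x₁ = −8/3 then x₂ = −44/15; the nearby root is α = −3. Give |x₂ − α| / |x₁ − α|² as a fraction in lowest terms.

3/5

x₁ − α = −8/3 − (−3) = −8/3 + 3 = 1/3, so |x₁ − α| = 1/3.
x₂ − α = −44/15 − (−3) = −44/15 + 3 = 1/15, so |x₂ − α| = 1/15.
|x₁ − α|² = 1/9.
Ratio = (1/15) / (1/9) = 3/5.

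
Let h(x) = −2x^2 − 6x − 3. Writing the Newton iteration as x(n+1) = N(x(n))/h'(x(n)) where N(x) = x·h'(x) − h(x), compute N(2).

h'(x) = −4x − 6.
N(x) = x·h'(x) − h(x) = x·(−4x − 6) − (−2x^2 − 6x − 3) = −2x^2 + 3.
N(2) = −5.

−5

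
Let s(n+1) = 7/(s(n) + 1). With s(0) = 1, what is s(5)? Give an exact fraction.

602/247

s(1) = 7/(1 + 1) = 7/2.
s(2) = 7/(7/2 + 1) = 14/9.
s(3) = 7/(14/9 + 1) = 63/23.
s(4) = 7/(63/23 + 1) = 161/86.
s(5) = 7/(161/86 + 1) = 602/247.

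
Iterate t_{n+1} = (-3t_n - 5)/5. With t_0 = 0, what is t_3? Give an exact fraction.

t_1 = (-3·0 - 5)/5 = -1.
t_2 = (-3·(-1) - 5)/5 = -2/5.
t_3 = (-3·(-2/5) - 5)/5 = -19/25.

-19/25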